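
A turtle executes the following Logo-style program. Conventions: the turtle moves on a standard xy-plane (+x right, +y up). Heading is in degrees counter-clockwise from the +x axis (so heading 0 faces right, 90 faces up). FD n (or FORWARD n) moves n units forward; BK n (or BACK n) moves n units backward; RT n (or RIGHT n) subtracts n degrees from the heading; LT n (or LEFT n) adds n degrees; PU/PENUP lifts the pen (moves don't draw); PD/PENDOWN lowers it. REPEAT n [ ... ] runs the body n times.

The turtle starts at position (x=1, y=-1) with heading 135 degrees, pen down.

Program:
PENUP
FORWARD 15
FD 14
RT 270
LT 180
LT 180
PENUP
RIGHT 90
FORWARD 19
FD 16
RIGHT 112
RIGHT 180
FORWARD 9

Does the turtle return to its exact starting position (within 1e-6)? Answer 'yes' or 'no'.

Executing turtle program step by step:
Start: pos=(1,-1), heading=135, pen down
PU: pen up
FD 15: (1,-1) -> (-9.607,9.607) [heading=135, move]
FD 14: (-9.607,9.607) -> (-19.506,19.506) [heading=135, move]
RT 270: heading 135 -> 225
LT 180: heading 225 -> 45
LT 180: heading 45 -> 225
PU: pen up
RT 90: heading 225 -> 135
FD 19: (-19.506,19.506) -> (-32.941,32.941) [heading=135, move]
FD 16: (-32.941,32.941) -> (-44.255,44.255) [heading=135, move]
RT 112: heading 135 -> 23
RT 180: heading 23 -> 203
FD 9: (-44.255,44.255) -> (-52.539,40.738) [heading=203, move]
Final: pos=(-52.539,40.738), heading=203, 0 segment(s) drawn

Start position: (1, -1)
Final position: (-52.539, 40.738)
Distance = 67.886; >= 1e-6 -> NOT closed

Answer: no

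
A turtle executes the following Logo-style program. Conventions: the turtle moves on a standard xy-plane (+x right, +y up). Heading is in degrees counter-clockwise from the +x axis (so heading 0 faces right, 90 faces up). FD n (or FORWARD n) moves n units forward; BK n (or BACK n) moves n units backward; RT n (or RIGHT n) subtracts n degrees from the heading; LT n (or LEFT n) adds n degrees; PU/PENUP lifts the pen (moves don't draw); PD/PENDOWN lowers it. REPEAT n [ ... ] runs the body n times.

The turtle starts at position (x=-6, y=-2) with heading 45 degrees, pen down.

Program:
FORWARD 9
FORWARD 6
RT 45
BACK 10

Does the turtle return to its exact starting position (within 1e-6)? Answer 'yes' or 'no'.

Executing turtle program step by step:
Start: pos=(-6,-2), heading=45, pen down
FD 9: (-6,-2) -> (0.364,4.364) [heading=45, draw]
FD 6: (0.364,4.364) -> (4.607,8.607) [heading=45, draw]
RT 45: heading 45 -> 0
BK 10: (4.607,8.607) -> (-5.393,8.607) [heading=0, draw]
Final: pos=(-5.393,8.607), heading=0, 3 segment(s) drawn

Start position: (-6, -2)
Final position: (-5.393, 8.607)
Distance = 10.624; >= 1e-6 -> NOT closed

Answer: no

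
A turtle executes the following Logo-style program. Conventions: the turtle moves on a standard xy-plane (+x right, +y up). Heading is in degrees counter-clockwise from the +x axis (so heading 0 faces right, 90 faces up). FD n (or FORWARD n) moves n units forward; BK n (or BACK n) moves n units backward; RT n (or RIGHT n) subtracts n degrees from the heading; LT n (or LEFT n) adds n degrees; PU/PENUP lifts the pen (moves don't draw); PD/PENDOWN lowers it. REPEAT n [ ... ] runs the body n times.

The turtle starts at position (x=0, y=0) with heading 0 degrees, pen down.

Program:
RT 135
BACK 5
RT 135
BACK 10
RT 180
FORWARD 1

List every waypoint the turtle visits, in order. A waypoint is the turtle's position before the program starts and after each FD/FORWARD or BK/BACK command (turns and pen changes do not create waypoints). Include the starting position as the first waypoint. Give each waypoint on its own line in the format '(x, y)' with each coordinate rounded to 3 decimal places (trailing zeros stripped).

Answer: (0, 0)
(3.536, 3.536)
(3.536, -6.464)
(3.536, -7.464)

Derivation:
Executing turtle program step by step:
Start: pos=(0,0), heading=0, pen down
RT 135: heading 0 -> 225
BK 5: (0,0) -> (3.536,3.536) [heading=225, draw]
RT 135: heading 225 -> 90
BK 10: (3.536,3.536) -> (3.536,-6.464) [heading=90, draw]
RT 180: heading 90 -> 270
FD 1: (3.536,-6.464) -> (3.536,-7.464) [heading=270, draw]
Final: pos=(3.536,-7.464), heading=270, 3 segment(s) drawn
Waypoints (4 total):
(0, 0)
(3.536, 3.536)
(3.536, -6.464)
(3.536, -7.464)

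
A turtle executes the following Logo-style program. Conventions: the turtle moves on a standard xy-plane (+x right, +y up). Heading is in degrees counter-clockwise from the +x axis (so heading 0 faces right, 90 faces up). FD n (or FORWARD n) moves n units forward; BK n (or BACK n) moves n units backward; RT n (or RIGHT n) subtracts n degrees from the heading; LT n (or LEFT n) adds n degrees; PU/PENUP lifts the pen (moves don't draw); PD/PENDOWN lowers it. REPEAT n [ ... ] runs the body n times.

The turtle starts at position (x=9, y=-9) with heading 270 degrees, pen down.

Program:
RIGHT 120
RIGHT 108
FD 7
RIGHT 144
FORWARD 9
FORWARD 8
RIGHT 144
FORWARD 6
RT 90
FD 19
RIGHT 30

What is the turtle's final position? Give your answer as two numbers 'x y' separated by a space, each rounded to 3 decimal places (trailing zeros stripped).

Executing turtle program step by step:
Start: pos=(9,-9), heading=270, pen down
RT 120: heading 270 -> 150
RT 108: heading 150 -> 42
FD 7: (9,-9) -> (14.202,-4.316) [heading=42, draw]
RT 144: heading 42 -> 258
FD 9: (14.202,-4.316) -> (12.331,-13.119) [heading=258, draw]
FD 8: (12.331,-13.119) -> (10.668,-20.945) [heading=258, draw]
RT 144: heading 258 -> 114
FD 6: (10.668,-20.945) -> (8.227,-15.463) [heading=114, draw]
RT 90: heading 114 -> 24
FD 19: (8.227,-15.463) -> (25.584,-7.735) [heading=24, draw]
RT 30: heading 24 -> 354
Final: pos=(25.584,-7.735), heading=354, 5 segment(s) drawn

Answer: 25.584 -7.735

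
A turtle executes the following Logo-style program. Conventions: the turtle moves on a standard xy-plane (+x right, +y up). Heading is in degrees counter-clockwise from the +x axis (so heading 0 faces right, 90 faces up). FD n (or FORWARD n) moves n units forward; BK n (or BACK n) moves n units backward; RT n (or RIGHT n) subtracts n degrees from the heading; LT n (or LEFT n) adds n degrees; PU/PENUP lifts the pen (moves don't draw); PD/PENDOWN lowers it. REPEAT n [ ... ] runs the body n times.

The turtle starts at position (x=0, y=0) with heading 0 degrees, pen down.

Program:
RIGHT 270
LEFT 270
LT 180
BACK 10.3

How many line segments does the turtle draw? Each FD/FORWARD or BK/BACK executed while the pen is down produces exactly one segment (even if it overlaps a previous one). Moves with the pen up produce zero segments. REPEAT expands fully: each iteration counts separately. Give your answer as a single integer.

Answer: 1

Derivation:
Executing turtle program step by step:
Start: pos=(0,0), heading=0, pen down
RT 270: heading 0 -> 90
LT 270: heading 90 -> 0
LT 180: heading 0 -> 180
BK 10.3: (0,0) -> (10.3,0) [heading=180, draw]
Final: pos=(10.3,0), heading=180, 1 segment(s) drawn
Segments drawn: 1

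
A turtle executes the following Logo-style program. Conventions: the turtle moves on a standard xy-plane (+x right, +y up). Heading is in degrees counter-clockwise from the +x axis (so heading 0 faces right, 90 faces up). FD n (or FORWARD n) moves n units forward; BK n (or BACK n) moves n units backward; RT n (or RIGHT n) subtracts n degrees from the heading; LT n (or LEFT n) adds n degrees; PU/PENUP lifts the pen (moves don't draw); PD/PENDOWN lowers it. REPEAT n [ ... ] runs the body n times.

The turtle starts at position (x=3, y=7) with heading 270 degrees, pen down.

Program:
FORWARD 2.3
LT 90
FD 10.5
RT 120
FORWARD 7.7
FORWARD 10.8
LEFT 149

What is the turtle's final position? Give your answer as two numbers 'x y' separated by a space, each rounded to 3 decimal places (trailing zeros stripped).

Answer: 4.25 -11.321

Derivation:
Executing turtle program step by step:
Start: pos=(3,7), heading=270, pen down
FD 2.3: (3,7) -> (3,4.7) [heading=270, draw]
LT 90: heading 270 -> 0
FD 10.5: (3,4.7) -> (13.5,4.7) [heading=0, draw]
RT 120: heading 0 -> 240
FD 7.7: (13.5,4.7) -> (9.65,-1.968) [heading=240, draw]
FD 10.8: (9.65,-1.968) -> (4.25,-11.321) [heading=240, draw]
LT 149: heading 240 -> 29
Final: pos=(4.25,-11.321), heading=29, 4 segment(s) drawn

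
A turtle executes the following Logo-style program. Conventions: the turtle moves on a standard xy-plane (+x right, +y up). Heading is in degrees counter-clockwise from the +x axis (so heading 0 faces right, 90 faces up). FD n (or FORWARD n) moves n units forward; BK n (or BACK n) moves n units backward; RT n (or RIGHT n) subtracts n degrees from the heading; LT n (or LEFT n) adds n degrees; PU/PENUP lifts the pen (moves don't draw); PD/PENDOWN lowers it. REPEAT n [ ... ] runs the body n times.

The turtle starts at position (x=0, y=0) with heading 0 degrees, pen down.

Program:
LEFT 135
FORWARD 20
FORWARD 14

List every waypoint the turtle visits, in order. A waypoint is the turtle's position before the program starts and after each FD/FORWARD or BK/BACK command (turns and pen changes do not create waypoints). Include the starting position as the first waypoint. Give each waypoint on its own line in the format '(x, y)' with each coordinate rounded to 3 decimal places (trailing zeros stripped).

Answer: (0, 0)
(-14.142, 14.142)
(-24.042, 24.042)

Derivation:
Executing turtle program step by step:
Start: pos=(0,0), heading=0, pen down
LT 135: heading 0 -> 135
FD 20: (0,0) -> (-14.142,14.142) [heading=135, draw]
FD 14: (-14.142,14.142) -> (-24.042,24.042) [heading=135, draw]
Final: pos=(-24.042,24.042), heading=135, 2 segment(s) drawn
Waypoints (3 total):
(0, 0)
(-14.142, 14.142)
(-24.042, 24.042)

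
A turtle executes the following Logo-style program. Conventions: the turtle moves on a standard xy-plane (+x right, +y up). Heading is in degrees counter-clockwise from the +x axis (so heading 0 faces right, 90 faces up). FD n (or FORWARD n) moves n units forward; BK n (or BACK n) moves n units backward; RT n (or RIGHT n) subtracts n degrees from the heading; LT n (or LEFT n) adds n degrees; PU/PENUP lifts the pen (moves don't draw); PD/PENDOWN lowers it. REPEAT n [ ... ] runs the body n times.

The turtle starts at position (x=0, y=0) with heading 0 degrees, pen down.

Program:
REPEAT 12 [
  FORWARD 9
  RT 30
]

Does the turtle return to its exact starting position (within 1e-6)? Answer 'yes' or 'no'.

Answer: yes

Derivation:
Executing turtle program step by step:
Start: pos=(0,0), heading=0, pen down
REPEAT 12 [
  -- iteration 1/12 --
  FD 9: (0,0) -> (9,0) [heading=0, draw]
  RT 30: heading 0 -> 330
  -- iteration 2/12 --
  FD 9: (9,0) -> (16.794,-4.5) [heading=330, draw]
  RT 30: heading 330 -> 300
  -- iteration 3/12 --
  FD 9: (16.794,-4.5) -> (21.294,-12.294) [heading=300, draw]
  RT 30: heading 300 -> 270
  -- iteration 4/12 --
  FD 9: (21.294,-12.294) -> (21.294,-21.294) [heading=270, draw]
  RT 30: heading 270 -> 240
  -- iteration 5/12 --
  FD 9: (21.294,-21.294) -> (16.794,-29.088) [heading=240, draw]
  RT 30: heading 240 -> 210
  -- iteration 6/12 --
  FD 9: (16.794,-29.088) -> (9,-33.588) [heading=210, draw]
  RT 30: heading 210 -> 180
  -- iteration 7/12 --
  FD 9: (9,-33.588) -> (0,-33.588) [heading=180, draw]
  RT 30: heading 180 -> 150
  -- iteration 8/12 --
  FD 9: (0,-33.588) -> (-7.794,-29.088) [heading=150, draw]
  RT 30: heading 150 -> 120
  -- iteration 9/12 --
  FD 9: (-7.794,-29.088) -> (-12.294,-21.294) [heading=120, draw]
  RT 30: heading 120 -> 90
  -- iteration 10/12 --
  FD 9: (-12.294,-21.294) -> (-12.294,-12.294) [heading=90, draw]
  RT 30: heading 90 -> 60
  -- iteration 11/12 --
  FD 9: (-12.294,-12.294) -> (-7.794,-4.5) [heading=60, draw]
  RT 30: heading 60 -> 30
  -- iteration 12/12 --
  FD 9: (-7.794,-4.5) -> (0,0) [heading=30, draw]
  RT 30: heading 30 -> 0
]
Final: pos=(0,0), heading=0, 12 segment(s) drawn

Start position: (0, 0)
Final position: (0, 0)
Distance = 0; < 1e-6 -> CLOSED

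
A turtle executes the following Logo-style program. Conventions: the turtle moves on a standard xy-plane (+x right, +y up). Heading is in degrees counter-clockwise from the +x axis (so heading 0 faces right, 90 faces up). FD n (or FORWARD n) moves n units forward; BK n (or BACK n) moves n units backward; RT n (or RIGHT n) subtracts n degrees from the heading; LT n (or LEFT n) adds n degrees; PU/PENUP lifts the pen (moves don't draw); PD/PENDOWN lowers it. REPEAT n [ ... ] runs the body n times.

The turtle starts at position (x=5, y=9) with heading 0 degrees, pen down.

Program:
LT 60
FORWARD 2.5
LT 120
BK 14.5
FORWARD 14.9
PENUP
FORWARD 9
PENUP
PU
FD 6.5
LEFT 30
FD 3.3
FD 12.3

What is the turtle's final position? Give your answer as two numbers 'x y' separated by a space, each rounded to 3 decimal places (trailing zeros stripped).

Executing turtle program step by step:
Start: pos=(5,9), heading=0, pen down
LT 60: heading 0 -> 60
FD 2.5: (5,9) -> (6.25,11.165) [heading=60, draw]
LT 120: heading 60 -> 180
BK 14.5: (6.25,11.165) -> (20.75,11.165) [heading=180, draw]
FD 14.9: (20.75,11.165) -> (5.85,11.165) [heading=180, draw]
PU: pen up
FD 9: (5.85,11.165) -> (-3.15,11.165) [heading=180, move]
PU: pen up
PU: pen up
FD 6.5: (-3.15,11.165) -> (-9.65,11.165) [heading=180, move]
LT 30: heading 180 -> 210
FD 3.3: (-9.65,11.165) -> (-12.508,9.515) [heading=210, move]
FD 12.3: (-12.508,9.515) -> (-23.16,3.365) [heading=210, move]
Final: pos=(-23.16,3.365), heading=210, 3 segment(s) drawn

Answer: -23.16 3.365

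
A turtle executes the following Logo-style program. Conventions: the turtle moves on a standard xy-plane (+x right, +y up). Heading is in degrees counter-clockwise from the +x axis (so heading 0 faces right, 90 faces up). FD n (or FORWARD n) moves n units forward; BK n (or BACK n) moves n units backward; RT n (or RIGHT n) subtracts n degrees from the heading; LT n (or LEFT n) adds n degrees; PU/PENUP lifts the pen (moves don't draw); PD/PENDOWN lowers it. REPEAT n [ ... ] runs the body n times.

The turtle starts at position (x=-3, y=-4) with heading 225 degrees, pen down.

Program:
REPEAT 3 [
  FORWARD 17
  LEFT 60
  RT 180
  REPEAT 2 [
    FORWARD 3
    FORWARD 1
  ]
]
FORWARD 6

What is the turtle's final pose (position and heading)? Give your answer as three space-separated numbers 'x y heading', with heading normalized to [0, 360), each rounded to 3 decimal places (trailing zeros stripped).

Answer: -7.243 -8.243 225

Derivation:
Executing turtle program step by step:
Start: pos=(-3,-4), heading=225, pen down
REPEAT 3 [
  -- iteration 1/3 --
  FD 17: (-3,-4) -> (-15.021,-16.021) [heading=225, draw]
  LT 60: heading 225 -> 285
  RT 180: heading 285 -> 105
  REPEAT 2 [
    -- iteration 1/2 --
    FD 3: (-15.021,-16.021) -> (-15.797,-13.123) [heading=105, draw]
    FD 1: (-15.797,-13.123) -> (-16.056,-12.157) [heading=105, draw]
    -- iteration 2/2 --
    FD 3: (-16.056,-12.157) -> (-16.833,-9.259) [heading=105, draw]
    FD 1: (-16.833,-9.259) -> (-17.091,-8.293) [heading=105, draw]
  ]
  -- iteration 2/3 --
  FD 17: (-17.091,-8.293) -> (-21.491,8.127) [heading=105, draw]
  LT 60: heading 105 -> 165
  RT 180: heading 165 -> 345
  REPEAT 2 [
    -- iteration 1/2 --
    FD 3: (-21.491,8.127) -> (-18.594,7.351) [heading=345, draw]
    FD 1: (-18.594,7.351) -> (-17.628,7.092) [heading=345, draw]
    -- iteration 2/2 --
    FD 3: (-17.628,7.092) -> (-14.73,6.316) [heading=345, draw]
    FD 1: (-14.73,6.316) -> (-13.764,6.057) [heading=345, draw]
  ]
  -- iteration 3/3 --
  FD 17: (-13.764,6.057) -> (2.657,1.657) [heading=345, draw]
  LT 60: heading 345 -> 45
  RT 180: heading 45 -> 225
  REPEAT 2 [
    -- iteration 1/2 --
    FD 3: (2.657,1.657) -> (0.536,-0.464) [heading=225, draw]
    FD 1: (0.536,-0.464) -> (-0.172,-1.172) [heading=225, draw]
    -- iteration 2/2 --
    FD 3: (-0.172,-1.172) -> (-2.293,-3.293) [heading=225, draw]
    FD 1: (-2.293,-3.293) -> (-3,-4) [heading=225, draw]
  ]
]
FD 6: (-3,-4) -> (-7.243,-8.243) [heading=225, draw]
Final: pos=(-7.243,-8.243), heading=225, 16 segment(s) drawn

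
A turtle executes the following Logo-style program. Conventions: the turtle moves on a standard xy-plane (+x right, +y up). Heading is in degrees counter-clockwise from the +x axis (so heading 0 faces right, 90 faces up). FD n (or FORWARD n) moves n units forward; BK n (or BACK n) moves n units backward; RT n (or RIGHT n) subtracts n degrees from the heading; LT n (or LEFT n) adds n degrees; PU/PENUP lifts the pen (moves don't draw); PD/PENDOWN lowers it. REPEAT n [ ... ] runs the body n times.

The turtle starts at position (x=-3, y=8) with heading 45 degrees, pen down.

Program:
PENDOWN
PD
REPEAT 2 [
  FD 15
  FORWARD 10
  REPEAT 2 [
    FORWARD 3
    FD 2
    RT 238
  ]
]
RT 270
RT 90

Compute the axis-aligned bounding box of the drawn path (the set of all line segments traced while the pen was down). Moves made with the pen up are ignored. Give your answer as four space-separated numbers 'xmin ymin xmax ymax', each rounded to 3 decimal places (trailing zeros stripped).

Answer: -3 1.972 26.255 30.338

Derivation:
Executing turtle program step by step:
Start: pos=(-3,8), heading=45, pen down
PD: pen down
PD: pen down
REPEAT 2 [
  -- iteration 1/2 --
  FD 15: (-3,8) -> (7.607,18.607) [heading=45, draw]
  FD 10: (7.607,18.607) -> (14.678,25.678) [heading=45, draw]
  REPEAT 2 [
    -- iteration 1/2 --
    FD 3: (14.678,25.678) -> (16.799,27.799) [heading=45, draw]
    FD 2: (16.799,27.799) -> (18.213,29.213) [heading=45, draw]
    RT 238: heading 45 -> 167
    -- iteration 2/2 --
    FD 3: (18.213,29.213) -> (15.29,29.888) [heading=167, draw]
    FD 2: (15.29,29.888) -> (13.341,30.338) [heading=167, draw]
    RT 238: heading 167 -> 289
  ]
  -- iteration 2/2 --
  FD 15: (13.341,30.338) -> (18.225,16.155) [heading=289, draw]
  FD 10: (18.225,16.155) -> (21.481,6.7) [heading=289, draw]
  REPEAT 2 [
    -- iteration 1/2 --
    FD 3: (21.481,6.7) -> (22.457,3.863) [heading=289, draw]
    FD 2: (22.457,3.863) -> (23.108,1.972) [heading=289, draw]
    RT 238: heading 289 -> 51
    -- iteration 2/2 --
    FD 3: (23.108,1.972) -> (24.996,4.304) [heading=51, draw]
    FD 2: (24.996,4.304) -> (26.255,5.858) [heading=51, draw]
    RT 238: heading 51 -> 173
  ]
]
RT 270: heading 173 -> 263
RT 90: heading 263 -> 173
Final: pos=(26.255,5.858), heading=173, 12 segment(s) drawn

Segment endpoints: x in {-3, 7.607, 13.341, 14.678, 15.29, 16.799, 18.213, 18.225, 21.481, 22.457, 23.108, 24.996, 26.255}, y in {1.972, 3.863, 4.304, 5.858, 6.7, 8, 16.155, 18.607, 25.678, 27.799, 29.213, 29.888, 30.338}
xmin=-3, ymin=1.972, xmax=26.255, ymax=30.338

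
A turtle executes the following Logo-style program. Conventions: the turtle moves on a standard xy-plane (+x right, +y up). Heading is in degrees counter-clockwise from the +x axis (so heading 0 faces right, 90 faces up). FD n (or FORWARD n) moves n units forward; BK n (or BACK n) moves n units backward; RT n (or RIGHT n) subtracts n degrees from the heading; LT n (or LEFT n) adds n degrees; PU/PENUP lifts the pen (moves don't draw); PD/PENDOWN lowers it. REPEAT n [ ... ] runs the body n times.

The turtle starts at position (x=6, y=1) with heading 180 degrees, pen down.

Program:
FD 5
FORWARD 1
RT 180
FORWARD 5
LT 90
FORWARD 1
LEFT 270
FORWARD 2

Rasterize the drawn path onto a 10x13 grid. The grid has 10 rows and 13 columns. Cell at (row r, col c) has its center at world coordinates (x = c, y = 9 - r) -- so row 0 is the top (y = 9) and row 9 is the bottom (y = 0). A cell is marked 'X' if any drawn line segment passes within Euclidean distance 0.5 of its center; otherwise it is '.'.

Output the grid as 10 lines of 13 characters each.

Segment 0: (6,1) -> (1,1)
Segment 1: (1,1) -> (0,1)
Segment 2: (0,1) -> (5,1)
Segment 3: (5,1) -> (5,2)
Segment 4: (5,2) -> (7,2)

Answer: .............
.............
.............
.............
.............
.............
.............
.....XXX.....
XXXXXXX......
.............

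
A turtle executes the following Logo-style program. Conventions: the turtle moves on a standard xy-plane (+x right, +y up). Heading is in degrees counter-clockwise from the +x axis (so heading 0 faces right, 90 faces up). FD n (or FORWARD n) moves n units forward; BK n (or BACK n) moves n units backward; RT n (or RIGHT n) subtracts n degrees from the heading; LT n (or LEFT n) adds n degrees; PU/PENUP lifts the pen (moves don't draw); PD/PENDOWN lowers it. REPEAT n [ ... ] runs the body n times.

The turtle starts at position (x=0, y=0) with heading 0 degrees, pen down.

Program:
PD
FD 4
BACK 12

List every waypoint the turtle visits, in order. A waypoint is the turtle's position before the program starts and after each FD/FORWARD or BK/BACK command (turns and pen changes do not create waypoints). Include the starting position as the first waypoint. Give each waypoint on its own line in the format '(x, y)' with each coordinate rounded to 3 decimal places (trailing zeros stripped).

Executing turtle program step by step:
Start: pos=(0,0), heading=0, pen down
PD: pen down
FD 4: (0,0) -> (4,0) [heading=0, draw]
BK 12: (4,0) -> (-8,0) [heading=0, draw]
Final: pos=(-8,0), heading=0, 2 segment(s) drawn
Waypoints (3 total):
(0, 0)
(4, 0)
(-8, 0)

Answer: (0, 0)
(4, 0)
(-8, 0)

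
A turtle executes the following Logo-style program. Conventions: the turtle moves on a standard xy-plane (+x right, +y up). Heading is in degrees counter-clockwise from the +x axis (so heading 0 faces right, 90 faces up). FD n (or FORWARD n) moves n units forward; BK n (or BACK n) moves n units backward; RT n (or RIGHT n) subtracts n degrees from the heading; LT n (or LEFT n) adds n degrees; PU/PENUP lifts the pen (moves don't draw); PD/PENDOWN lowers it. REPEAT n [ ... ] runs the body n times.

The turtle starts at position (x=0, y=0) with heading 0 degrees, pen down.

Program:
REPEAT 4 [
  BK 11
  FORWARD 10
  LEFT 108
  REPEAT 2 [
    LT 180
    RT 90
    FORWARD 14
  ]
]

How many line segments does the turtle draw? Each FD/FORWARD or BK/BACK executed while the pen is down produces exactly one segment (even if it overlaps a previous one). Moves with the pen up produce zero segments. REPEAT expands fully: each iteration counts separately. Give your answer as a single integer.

Answer: 16

Derivation:
Executing turtle program step by step:
Start: pos=(0,0), heading=0, pen down
REPEAT 4 [
  -- iteration 1/4 --
  BK 11: (0,0) -> (-11,0) [heading=0, draw]
  FD 10: (-11,0) -> (-1,0) [heading=0, draw]
  LT 108: heading 0 -> 108
  REPEAT 2 [
    -- iteration 1/2 --
    LT 180: heading 108 -> 288
    RT 90: heading 288 -> 198
    FD 14: (-1,0) -> (-14.315,-4.326) [heading=198, draw]
    -- iteration 2/2 --
    LT 180: heading 198 -> 18
    RT 90: heading 18 -> 288
    FD 14: (-14.315,-4.326) -> (-9.989,-17.641) [heading=288, draw]
  ]
  -- iteration 2/4 --
  BK 11: (-9.989,-17.641) -> (-13.388,-7.179) [heading=288, draw]
  FD 10: (-13.388,-7.179) -> (-10.298,-16.69) [heading=288, draw]
  LT 108: heading 288 -> 36
  REPEAT 2 [
    -- iteration 1/2 --
    LT 180: heading 36 -> 216
    RT 90: heading 216 -> 126
    FD 14: (-10.298,-16.69) -> (-18.527,-5.364) [heading=126, draw]
    -- iteration 2/2 --
    LT 180: heading 126 -> 306
    RT 90: heading 306 -> 216
    FD 14: (-18.527,-5.364) -> (-29.853,-13.593) [heading=216, draw]
  ]
  -- iteration 3/4 --
  BK 11: (-29.853,-13.593) -> (-20.954,-7.127) [heading=216, draw]
  FD 10: (-20.954,-7.127) -> (-29.044,-13.005) [heading=216, draw]
  LT 108: heading 216 -> 324
  REPEAT 2 [
    -- iteration 1/2 --
    LT 180: heading 324 -> 144
    RT 90: heading 144 -> 54
    FD 14: (-29.044,-13.005) -> (-20.815,-1.679) [heading=54, draw]
    -- iteration 2/2 --
    LT 180: heading 54 -> 234
    RT 90: heading 234 -> 144
    FD 14: (-20.815,-1.679) -> (-32.141,6.55) [heading=144, draw]
  ]
  -- iteration 4/4 --
  BK 11: (-32.141,6.55) -> (-23.242,0.085) [heading=144, draw]
  FD 10: (-23.242,0.085) -> (-31.332,5.963) [heading=144, draw]
  LT 108: heading 144 -> 252
  REPEAT 2 [
    -- iteration 1/2 --
    LT 180: heading 252 -> 72
    RT 90: heading 72 -> 342
    FD 14: (-31.332,5.963) -> (-18.017,1.636) [heading=342, draw]
    -- iteration 2/2 --
    LT 180: heading 342 -> 162
    RT 90: heading 162 -> 72
    FD 14: (-18.017,1.636) -> (-13.691,14.951) [heading=72, draw]
  ]
]
Final: pos=(-13.691,14.951), heading=72, 16 segment(s) drawn
Segments drawn: 16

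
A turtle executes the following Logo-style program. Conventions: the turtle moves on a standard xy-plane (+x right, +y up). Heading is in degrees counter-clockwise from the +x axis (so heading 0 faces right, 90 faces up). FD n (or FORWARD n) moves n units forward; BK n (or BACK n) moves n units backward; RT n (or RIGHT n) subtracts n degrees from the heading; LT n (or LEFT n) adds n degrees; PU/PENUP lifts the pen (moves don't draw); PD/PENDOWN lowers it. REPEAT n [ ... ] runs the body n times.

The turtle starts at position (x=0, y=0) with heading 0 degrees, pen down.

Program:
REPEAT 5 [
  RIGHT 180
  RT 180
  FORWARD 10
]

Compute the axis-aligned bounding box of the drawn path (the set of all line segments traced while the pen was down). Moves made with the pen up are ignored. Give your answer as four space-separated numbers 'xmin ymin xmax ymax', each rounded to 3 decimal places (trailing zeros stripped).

Executing turtle program step by step:
Start: pos=(0,0), heading=0, pen down
REPEAT 5 [
  -- iteration 1/5 --
  RT 180: heading 0 -> 180
  RT 180: heading 180 -> 0
  FD 10: (0,0) -> (10,0) [heading=0, draw]
  -- iteration 2/5 --
  RT 180: heading 0 -> 180
  RT 180: heading 180 -> 0
  FD 10: (10,0) -> (20,0) [heading=0, draw]
  -- iteration 3/5 --
  RT 180: heading 0 -> 180
  RT 180: heading 180 -> 0
  FD 10: (20,0) -> (30,0) [heading=0, draw]
  -- iteration 4/5 --
  RT 180: heading 0 -> 180
  RT 180: heading 180 -> 0
  FD 10: (30,0) -> (40,0) [heading=0, draw]
  -- iteration 5/5 --
  RT 180: heading 0 -> 180
  RT 180: heading 180 -> 0
  FD 10: (40,0) -> (50,0) [heading=0, draw]
]
Final: pos=(50,0), heading=0, 5 segment(s) drawn

Segment endpoints: x in {0, 10, 20, 30, 40, 50}, y in {0, 0, 0, 0, 0, 0}
xmin=0, ymin=0, xmax=50, ymax=0

Answer: 0 0 50 0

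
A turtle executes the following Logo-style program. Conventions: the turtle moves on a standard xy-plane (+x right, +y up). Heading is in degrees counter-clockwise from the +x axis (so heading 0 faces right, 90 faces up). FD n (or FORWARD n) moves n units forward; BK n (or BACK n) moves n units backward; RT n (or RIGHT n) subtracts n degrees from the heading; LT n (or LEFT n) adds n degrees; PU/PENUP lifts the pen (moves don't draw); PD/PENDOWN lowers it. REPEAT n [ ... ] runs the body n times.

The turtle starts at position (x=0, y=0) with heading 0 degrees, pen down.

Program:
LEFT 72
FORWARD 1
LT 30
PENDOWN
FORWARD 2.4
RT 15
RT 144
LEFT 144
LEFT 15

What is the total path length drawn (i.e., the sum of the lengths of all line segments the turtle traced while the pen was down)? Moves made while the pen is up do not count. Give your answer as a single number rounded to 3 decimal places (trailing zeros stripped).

Executing turtle program step by step:
Start: pos=(0,0), heading=0, pen down
LT 72: heading 0 -> 72
FD 1: (0,0) -> (0.309,0.951) [heading=72, draw]
LT 30: heading 72 -> 102
PD: pen down
FD 2.4: (0.309,0.951) -> (-0.19,3.299) [heading=102, draw]
RT 15: heading 102 -> 87
RT 144: heading 87 -> 303
LT 144: heading 303 -> 87
LT 15: heading 87 -> 102
Final: pos=(-0.19,3.299), heading=102, 2 segment(s) drawn

Segment lengths:
  seg 1: (0,0) -> (0.309,0.951), length = 1
  seg 2: (0.309,0.951) -> (-0.19,3.299), length = 2.4
Total = 3.4

Answer: 3.4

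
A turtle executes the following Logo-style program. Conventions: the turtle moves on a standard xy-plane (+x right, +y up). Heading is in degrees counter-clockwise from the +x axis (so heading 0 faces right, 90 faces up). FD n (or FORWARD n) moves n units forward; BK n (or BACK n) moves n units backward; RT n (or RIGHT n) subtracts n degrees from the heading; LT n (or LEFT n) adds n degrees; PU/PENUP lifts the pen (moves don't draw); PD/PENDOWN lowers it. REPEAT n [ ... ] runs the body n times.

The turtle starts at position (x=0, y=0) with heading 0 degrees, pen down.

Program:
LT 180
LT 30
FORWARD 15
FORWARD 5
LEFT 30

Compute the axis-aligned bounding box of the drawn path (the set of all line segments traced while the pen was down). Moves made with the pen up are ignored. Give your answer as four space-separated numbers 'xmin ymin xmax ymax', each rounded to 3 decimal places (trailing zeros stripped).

Answer: -17.321 -10 0 0

Derivation:
Executing turtle program step by step:
Start: pos=(0,0), heading=0, pen down
LT 180: heading 0 -> 180
LT 30: heading 180 -> 210
FD 15: (0,0) -> (-12.99,-7.5) [heading=210, draw]
FD 5: (-12.99,-7.5) -> (-17.321,-10) [heading=210, draw]
LT 30: heading 210 -> 240
Final: pos=(-17.321,-10), heading=240, 2 segment(s) drawn

Segment endpoints: x in {-17.321, -12.99, 0}, y in {-10, -7.5, 0}
xmin=-17.321, ymin=-10, xmax=0, ymax=0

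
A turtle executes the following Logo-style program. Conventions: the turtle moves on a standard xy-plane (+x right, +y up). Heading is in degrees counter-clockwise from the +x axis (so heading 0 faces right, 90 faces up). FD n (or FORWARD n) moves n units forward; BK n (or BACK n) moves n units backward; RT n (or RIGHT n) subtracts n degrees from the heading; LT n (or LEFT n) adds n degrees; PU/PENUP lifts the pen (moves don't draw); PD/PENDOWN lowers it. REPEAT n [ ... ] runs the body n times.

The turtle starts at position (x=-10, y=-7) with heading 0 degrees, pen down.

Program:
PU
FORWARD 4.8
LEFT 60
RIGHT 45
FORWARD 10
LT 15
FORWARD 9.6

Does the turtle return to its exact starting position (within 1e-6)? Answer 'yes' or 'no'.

Answer: no

Derivation:
Executing turtle program step by step:
Start: pos=(-10,-7), heading=0, pen down
PU: pen up
FD 4.8: (-10,-7) -> (-5.2,-7) [heading=0, move]
LT 60: heading 0 -> 60
RT 45: heading 60 -> 15
FD 10: (-5.2,-7) -> (4.459,-4.412) [heading=15, move]
LT 15: heading 15 -> 30
FD 9.6: (4.459,-4.412) -> (12.773,0.388) [heading=30, move]
Final: pos=(12.773,0.388), heading=30, 0 segment(s) drawn

Start position: (-10, -7)
Final position: (12.773, 0.388)
Distance = 23.942; >= 1e-6 -> NOT closed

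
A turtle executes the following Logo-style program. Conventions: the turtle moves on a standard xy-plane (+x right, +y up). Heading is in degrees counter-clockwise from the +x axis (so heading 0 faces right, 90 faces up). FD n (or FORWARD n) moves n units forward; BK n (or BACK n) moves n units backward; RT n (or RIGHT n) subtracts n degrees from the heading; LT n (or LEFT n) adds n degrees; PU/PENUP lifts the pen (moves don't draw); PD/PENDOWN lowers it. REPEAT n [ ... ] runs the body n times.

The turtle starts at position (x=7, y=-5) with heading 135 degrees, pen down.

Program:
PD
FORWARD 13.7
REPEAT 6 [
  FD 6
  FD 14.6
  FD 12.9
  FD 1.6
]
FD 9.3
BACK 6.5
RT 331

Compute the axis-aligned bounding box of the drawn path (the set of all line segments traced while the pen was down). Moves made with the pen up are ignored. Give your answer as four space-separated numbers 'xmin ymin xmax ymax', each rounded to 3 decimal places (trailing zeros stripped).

Answer: -158.18 -5 7 160.18

Derivation:
Executing turtle program step by step:
Start: pos=(7,-5), heading=135, pen down
PD: pen down
FD 13.7: (7,-5) -> (-2.687,4.687) [heading=135, draw]
REPEAT 6 [
  -- iteration 1/6 --
  FD 6: (-2.687,4.687) -> (-6.93,8.93) [heading=135, draw]
  FD 14.6: (-6.93,8.93) -> (-17.254,19.254) [heading=135, draw]
  FD 12.9: (-17.254,19.254) -> (-26.375,28.375) [heading=135, draw]
  FD 1.6: (-26.375,28.375) -> (-27.507,29.507) [heading=135, draw]
  -- iteration 2/6 --
  FD 6: (-27.507,29.507) -> (-31.749,33.749) [heading=135, draw]
  FD 14.6: (-31.749,33.749) -> (-42.073,44.073) [heading=135, draw]
  FD 12.9: (-42.073,44.073) -> (-51.195,53.195) [heading=135, draw]
  FD 1.6: (-51.195,53.195) -> (-52.326,54.326) [heading=135, draw]
  -- iteration 3/6 --
  FD 6: (-52.326,54.326) -> (-56.569,58.569) [heading=135, draw]
  FD 14.6: (-56.569,58.569) -> (-66.893,68.893) [heading=135, draw]
  FD 12.9: (-66.893,68.893) -> (-76.014,78.014) [heading=135, draw]
  FD 1.6: (-76.014,78.014) -> (-77.146,79.146) [heading=135, draw]
  -- iteration 4/6 --
  FD 6: (-77.146,79.146) -> (-81.388,83.388) [heading=135, draw]
  FD 14.6: (-81.388,83.388) -> (-91.712,93.712) [heading=135, draw]
  FD 12.9: (-91.712,93.712) -> (-100.834,102.834) [heading=135, draw]
  FD 1.6: (-100.834,102.834) -> (-101.965,103.965) [heading=135, draw]
  -- iteration 5/6 --
  FD 6: (-101.965,103.965) -> (-106.208,108.208) [heading=135, draw]
  FD 14.6: (-106.208,108.208) -> (-116.532,118.532) [heading=135, draw]
  FD 12.9: (-116.532,118.532) -> (-125.653,127.653) [heading=135, draw]
  FD 1.6: (-125.653,127.653) -> (-126.785,128.785) [heading=135, draw]
  -- iteration 6/6 --
  FD 6: (-126.785,128.785) -> (-131.027,133.027) [heading=135, draw]
  FD 14.6: (-131.027,133.027) -> (-141.351,143.351) [heading=135, draw]
  FD 12.9: (-141.351,143.351) -> (-150.473,152.473) [heading=135, draw]
  FD 1.6: (-150.473,152.473) -> (-151.604,153.604) [heading=135, draw]
]
FD 9.3: (-151.604,153.604) -> (-158.18,160.18) [heading=135, draw]
BK 6.5: (-158.18,160.18) -> (-153.584,155.584) [heading=135, draw]
RT 331: heading 135 -> 164
Final: pos=(-153.584,155.584), heading=164, 27 segment(s) drawn

Segment endpoints: x in {-158.18, -153.584, -151.604, -150.473, -141.351, -131.027, -126.785, -125.653, -116.532, -106.208, -101.965, -100.834, -91.712, -81.388, -77.146, -76.014, -66.893, -56.569, -52.326, -51.195, -42.073, -31.749, -27.507, -26.375, -17.254, -6.93, -2.687, 7}, y in {-5, 4.687, 8.93, 19.254, 28.375, 29.507, 33.749, 44.073, 53.195, 54.326, 58.569, 68.893, 78.014, 79.146, 83.388, 93.712, 102.834, 103.965, 108.208, 118.532, 127.653, 128.785, 133.027, 143.351, 152.473, 153.604, 155.584, 160.18}
xmin=-158.18, ymin=-5, xmax=7, ymax=160.18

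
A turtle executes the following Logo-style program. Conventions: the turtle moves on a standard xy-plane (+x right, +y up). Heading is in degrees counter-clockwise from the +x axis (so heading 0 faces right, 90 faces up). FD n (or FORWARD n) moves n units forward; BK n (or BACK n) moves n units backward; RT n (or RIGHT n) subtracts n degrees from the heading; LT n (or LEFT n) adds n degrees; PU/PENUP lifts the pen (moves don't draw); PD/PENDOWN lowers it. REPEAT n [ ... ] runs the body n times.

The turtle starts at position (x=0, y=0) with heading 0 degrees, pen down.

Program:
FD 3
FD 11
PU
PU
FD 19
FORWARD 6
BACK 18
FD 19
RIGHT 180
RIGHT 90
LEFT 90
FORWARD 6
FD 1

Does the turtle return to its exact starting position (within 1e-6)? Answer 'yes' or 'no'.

Answer: no

Derivation:
Executing turtle program step by step:
Start: pos=(0,0), heading=0, pen down
FD 3: (0,0) -> (3,0) [heading=0, draw]
FD 11: (3,0) -> (14,0) [heading=0, draw]
PU: pen up
PU: pen up
FD 19: (14,0) -> (33,0) [heading=0, move]
FD 6: (33,0) -> (39,0) [heading=0, move]
BK 18: (39,0) -> (21,0) [heading=0, move]
FD 19: (21,0) -> (40,0) [heading=0, move]
RT 180: heading 0 -> 180
RT 90: heading 180 -> 90
LT 90: heading 90 -> 180
FD 6: (40,0) -> (34,0) [heading=180, move]
FD 1: (34,0) -> (33,0) [heading=180, move]
Final: pos=(33,0), heading=180, 2 segment(s) drawn

Start position: (0, 0)
Final position: (33, 0)
Distance = 33; >= 1e-6 -> NOT closed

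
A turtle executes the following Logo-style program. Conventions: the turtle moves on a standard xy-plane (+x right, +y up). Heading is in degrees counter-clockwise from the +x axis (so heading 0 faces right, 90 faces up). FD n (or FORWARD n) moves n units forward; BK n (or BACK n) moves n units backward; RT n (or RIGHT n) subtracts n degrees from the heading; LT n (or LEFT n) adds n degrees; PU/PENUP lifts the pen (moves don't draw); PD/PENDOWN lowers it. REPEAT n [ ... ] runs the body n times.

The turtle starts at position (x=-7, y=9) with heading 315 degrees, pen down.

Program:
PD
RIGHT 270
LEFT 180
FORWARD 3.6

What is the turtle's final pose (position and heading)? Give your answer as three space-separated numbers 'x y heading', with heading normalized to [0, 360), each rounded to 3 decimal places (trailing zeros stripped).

Executing turtle program step by step:
Start: pos=(-7,9), heading=315, pen down
PD: pen down
RT 270: heading 315 -> 45
LT 180: heading 45 -> 225
FD 3.6: (-7,9) -> (-9.546,6.454) [heading=225, draw]
Final: pos=(-9.546,6.454), heading=225, 1 segment(s) drawn

Answer: -9.546 6.454 225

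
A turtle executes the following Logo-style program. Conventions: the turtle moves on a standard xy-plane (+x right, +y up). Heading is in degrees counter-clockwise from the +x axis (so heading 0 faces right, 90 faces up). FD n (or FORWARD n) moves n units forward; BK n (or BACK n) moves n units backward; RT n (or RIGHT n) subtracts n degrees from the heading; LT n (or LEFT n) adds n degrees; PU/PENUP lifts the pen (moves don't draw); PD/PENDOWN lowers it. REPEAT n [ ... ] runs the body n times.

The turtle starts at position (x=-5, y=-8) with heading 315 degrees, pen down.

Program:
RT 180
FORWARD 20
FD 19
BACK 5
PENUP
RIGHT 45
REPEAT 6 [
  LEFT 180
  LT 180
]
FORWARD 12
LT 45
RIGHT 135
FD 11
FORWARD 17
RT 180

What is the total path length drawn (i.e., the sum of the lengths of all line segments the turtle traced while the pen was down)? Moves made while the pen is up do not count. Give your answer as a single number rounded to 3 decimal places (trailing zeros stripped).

Answer: 44

Derivation:
Executing turtle program step by step:
Start: pos=(-5,-8), heading=315, pen down
RT 180: heading 315 -> 135
FD 20: (-5,-8) -> (-19.142,6.142) [heading=135, draw]
FD 19: (-19.142,6.142) -> (-32.577,19.577) [heading=135, draw]
BK 5: (-32.577,19.577) -> (-29.042,16.042) [heading=135, draw]
PU: pen up
RT 45: heading 135 -> 90
REPEAT 6 [
  -- iteration 1/6 --
  LT 180: heading 90 -> 270
  LT 180: heading 270 -> 90
  -- iteration 2/6 --
  LT 180: heading 90 -> 270
  LT 180: heading 270 -> 90
  -- iteration 3/6 --
  LT 180: heading 90 -> 270
  LT 180: heading 270 -> 90
  -- iteration 4/6 --
  LT 180: heading 90 -> 270
  LT 180: heading 270 -> 90
  -- iteration 5/6 --
  LT 180: heading 90 -> 270
  LT 180: heading 270 -> 90
  -- iteration 6/6 --
  LT 180: heading 90 -> 270
  LT 180: heading 270 -> 90
]
FD 12: (-29.042,16.042) -> (-29.042,28.042) [heading=90, move]
LT 45: heading 90 -> 135
RT 135: heading 135 -> 0
FD 11: (-29.042,28.042) -> (-18.042,28.042) [heading=0, move]
FD 17: (-18.042,28.042) -> (-1.042,28.042) [heading=0, move]
RT 180: heading 0 -> 180
Final: pos=(-1.042,28.042), heading=180, 3 segment(s) drawn

Segment lengths:
  seg 1: (-5,-8) -> (-19.142,6.142), length = 20
  seg 2: (-19.142,6.142) -> (-32.577,19.577), length = 19
  seg 3: (-32.577,19.577) -> (-29.042,16.042), length = 5
Total = 44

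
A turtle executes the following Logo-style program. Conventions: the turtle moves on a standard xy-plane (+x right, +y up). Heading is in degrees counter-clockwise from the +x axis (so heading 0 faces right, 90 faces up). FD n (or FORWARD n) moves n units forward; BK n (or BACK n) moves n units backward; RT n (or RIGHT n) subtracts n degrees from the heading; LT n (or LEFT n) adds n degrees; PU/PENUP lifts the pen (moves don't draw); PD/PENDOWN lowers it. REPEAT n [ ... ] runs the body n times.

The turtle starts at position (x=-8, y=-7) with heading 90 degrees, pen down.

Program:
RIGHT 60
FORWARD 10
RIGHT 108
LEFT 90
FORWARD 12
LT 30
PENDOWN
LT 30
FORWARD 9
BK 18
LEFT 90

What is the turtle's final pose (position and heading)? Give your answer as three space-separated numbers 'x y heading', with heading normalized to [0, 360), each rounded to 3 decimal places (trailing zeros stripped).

Executing turtle program step by step:
Start: pos=(-8,-7), heading=90, pen down
RT 60: heading 90 -> 30
FD 10: (-8,-7) -> (0.66,-2) [heading=30, draw]
RT 108: heading 30 -> 282
LT 90: heading 282 -> 12
FD 12: (0.66,-2) -> (12.398,0.495) [heading=12, draw]
LT 30: heading 12 -> 42
PD: pen down
LT 30: heading 42 -> 72
FD 9: (12.398,0.495) -> (15.179,9.054) [heading=72, draw]
BK 18: (15.179,9.054) -> (9.617,-8.065) [heading=72, draw]
LT 90: heading 72 -> 162
Final: pos=(9.617,-8.065), heading=162, 4 segment(s) drawn

Answer: 9.617 -8.065 162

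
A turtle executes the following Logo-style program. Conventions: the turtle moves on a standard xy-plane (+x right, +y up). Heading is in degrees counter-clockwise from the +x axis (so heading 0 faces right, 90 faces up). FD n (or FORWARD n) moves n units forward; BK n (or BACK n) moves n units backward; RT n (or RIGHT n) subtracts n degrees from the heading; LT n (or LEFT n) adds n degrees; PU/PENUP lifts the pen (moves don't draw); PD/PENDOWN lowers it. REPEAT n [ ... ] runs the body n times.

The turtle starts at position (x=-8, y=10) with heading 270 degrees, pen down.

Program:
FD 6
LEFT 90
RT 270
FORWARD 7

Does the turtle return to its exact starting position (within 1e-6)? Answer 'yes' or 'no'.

Executing turtle program step by step:
Start: pos=(-8,10), heading=270, pen down
FD 6: (-8,10) -> (-8,4) [heading=270, draw]
LT 90: heading 270 -> 0
RT 270: heading 0 -> 90
FD 7: (-8,4) -> (-8,11) [heading=90, draw]
Final: pos=(-8,11), heading=90, 2 segment(s) drawn

Start position: (-8, 10)
Final position: (-8, 11)
Distance = 1; >= 1e-6 -> NOT closed

Answer: no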